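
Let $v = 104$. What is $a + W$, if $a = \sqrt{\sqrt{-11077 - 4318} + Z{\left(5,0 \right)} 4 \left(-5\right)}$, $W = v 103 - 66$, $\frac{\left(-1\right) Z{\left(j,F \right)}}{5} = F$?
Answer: $10646 + \sqrt[4]{15395} \sqrt{i} \approx 10654.0 + 7.8764 i$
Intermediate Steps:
$Z{\left(j,F \right)} = - 5 F$
$W = 10646$ ($W = 104 \cdot 103 - 66 = 10712 - 66 = 10646$)
$a = \sqrt[4]{15395} \sqrt{i}$ ($a = \sqrt{\sqrt{-11077 - 4318} + \left(-5\right) 0 \cdot 4 \left(-5\right)} = \sqrt{\sqrt{-15395} + 0 \cdot 4 \left(-5\right)} = \sqrt{i \sqrt{15395} + 0 \left(-5\right)} = \sqrt{i \sqrt{15395} + 0} = \sqrt{i \sqrt{15395}} = \sqrt[4]{15395} \sqrt{i} \approx 7.8764 + 7.8764 i$)
$a + W = \sqrt[4]{15395} \sqrt{i} + 10646 = 10646 + \sqrt[4]{15395} \sqrt{i}$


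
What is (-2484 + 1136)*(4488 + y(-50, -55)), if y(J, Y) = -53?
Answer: -5978380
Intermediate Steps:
(-2484 + 1136)*(4488 + y(-50, -55)) = (-2484 + 1136)*(4488 - 53) = -1348*4435 = -5978380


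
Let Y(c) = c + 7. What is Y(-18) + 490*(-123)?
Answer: -60281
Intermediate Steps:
Y(c) = 7 + c
Y(-18) + 490*(-123) = (7 - 18) + 490*(-123) = -11 - 60270 = -60281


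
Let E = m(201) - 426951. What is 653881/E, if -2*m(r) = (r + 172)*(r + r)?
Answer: -653881/501924 ≈ -1.3027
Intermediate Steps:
m(r) = -r*(172 + r) (m(r) = -(r + 172)*(r + r)/2 = -(172 + r)*2*r/2 = -r*(172 + r))
E = -501924 (E = -1*201*(172 + 201) - 426951 = -1*201*373 - 426951 = -74973 - 426951 = -501924)
653881/E = 653881/(-501924) = 653881*(-1/501924) = -653881/501924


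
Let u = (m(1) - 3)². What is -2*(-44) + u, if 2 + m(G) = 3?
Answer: 92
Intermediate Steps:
m(G) = 1 (m(G) = -2 + 3 = 1)
u = 4 (u = (1 - 3)² = (-2)² = 4)
-2*(-44) + u = -2*(-44) + 4 = 88 + 4 = 92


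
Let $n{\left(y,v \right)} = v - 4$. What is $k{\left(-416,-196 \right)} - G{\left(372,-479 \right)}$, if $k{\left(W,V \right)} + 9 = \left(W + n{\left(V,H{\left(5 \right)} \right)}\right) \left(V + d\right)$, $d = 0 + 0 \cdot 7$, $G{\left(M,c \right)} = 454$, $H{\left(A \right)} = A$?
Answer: $80877$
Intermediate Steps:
$n{\left(y,v \right)} = -4 + v$ ($n{\left(y,v \right)} = v - 4 = -4 + v$)
$d = 0$ ($d = 0 + 0 = 0$)
$k{\left(W,V \right)} = -9 + V \left(1 + W\right)$ ($k{\left(W,V \right)} = -9 + \left(W + \left(-4 + 5\right)\right) \left(V + 0\right) = -9 + \left(W + 1\right) V = -9 + \left(1 + W\right) V = -9 + V \left(1 + W\right)$)
$k{\left(-416,-196 \right)} - G{\left(372,-479 \right)} = \left(-9 - 196 - -81536\right) - 454 = \left(-9 - 196 + 81536\right) - 454 = 81331 - 454 = 80877$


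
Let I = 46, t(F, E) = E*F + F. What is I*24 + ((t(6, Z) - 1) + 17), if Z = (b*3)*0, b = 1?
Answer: 1126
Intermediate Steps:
Z = 0 (Z = (1*3)*0 = 3*0 = 0)
t(F, E) = F + E*F
I*24 + ((t(6, Z) - 1) + 17) = 46*24 + ((6*(1 + 0) - 1) + 17) = 1104 + ((6*1 - 1) + 17) = 1104 + ((6 - 1) + 17) = 1104 + (5 + 17) = 1104 + 22 = 1126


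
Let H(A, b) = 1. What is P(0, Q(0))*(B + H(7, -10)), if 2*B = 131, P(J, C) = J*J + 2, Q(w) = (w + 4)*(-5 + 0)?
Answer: 133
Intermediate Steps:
Q(w) = -20 - 5*w (Q(w) = (4 + w)*(-5) = -20 - 5*w)
P(J, C) = 2 + J² (P(J, C) = J² + 2 = 2 + J²)
B = 131/2 (B = (½)*131 = 131/2 ≈ 65.500)
P(0, Q(0))*(B + H(7, -10)) = (2 + 0²)*(131/2 + 1) = (2 + 0)*(133/2) = 2*(133/2) = 133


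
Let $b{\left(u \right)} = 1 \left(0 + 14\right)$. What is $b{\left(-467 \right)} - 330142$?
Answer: $-330128$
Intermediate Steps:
$b{\left(u \right)} = 14$ ($b{\left(u \right)} = 1 \cdot 14 = 14$)
$b{\left(-467 \right)} - 330142 = 14 - 330142 = -330128$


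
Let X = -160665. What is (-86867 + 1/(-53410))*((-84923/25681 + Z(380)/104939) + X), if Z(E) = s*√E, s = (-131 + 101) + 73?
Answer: 9571710471216920574/685811105 - 199501358253*√95/2802395995 ≈ 1.3957e+10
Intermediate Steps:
s = 43 (s = -30 + 73 = 43)
Z(E) = 43*√E
(-86867 + 1/(-53410))*((-84923/25681 + Z(380)/104939) + X) = (-86867 + 1/(-53410))*((-84923/25681 + (43*√380)/104939) - 160665) = (-86867 - 1/53410)*((-84923*1/25681 + (43*(2*√95))*(1/104939)) - 160665) = -4639566471*((-84923/25681 + (86*√95)*(1/104939)) - 160665)/53410 = -4639566471*((-84923/25681 + 86*√95/104939) - 160665)/53410 = -4639566471*(-4126122788/25681 + 86*√95/104939)/53410 = 9571710471216920574/685811105 - 199501358253*√95/2802395995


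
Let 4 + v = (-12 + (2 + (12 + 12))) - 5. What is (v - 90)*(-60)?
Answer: 5100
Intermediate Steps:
v = 5 (v = -4 + ((-12 + (2 + (12 + 12))) - 5) = -4 + ((-12 + (2 + 24)) - 5) = -4 + ((-12 + 26) - 5) = -4 + (14 - 5) = -4 + 9 = 5)
(v - 90)*(-60) = (5 - 90)*(-60) = -85*(-60) = 5100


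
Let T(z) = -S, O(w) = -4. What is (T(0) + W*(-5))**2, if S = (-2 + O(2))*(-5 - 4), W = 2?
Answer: 4096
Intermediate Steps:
S = 54 (S = (-2 - 4)*(-5 - 4) = -6*(-9) = 54)
T(z) = -54 (T(z) = -1*54 = -54)
(T(0) + W*(-5))**2 = (-54 + 2*(-5))**2 = (-54 - 10)**2 = (-64)**2 = 4096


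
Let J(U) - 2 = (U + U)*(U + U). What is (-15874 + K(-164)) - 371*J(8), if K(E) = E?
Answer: -111756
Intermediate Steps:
J(U) = 2 + 4*U**2 (J(U) = 2 + (U + U)*(U + U) = 2 + (2*U)*(2*U) = 2 + 4*U**2)
(-15874 + K(-164)) - 371*J(8) = (-15874 - 164) - 371*(2 + 4*8**2) = -16038 - 371*(2 + 4*64) = -16038 - 371*(2 + 256) = -16038 - 371*258 = -16038 - 95718 = -111756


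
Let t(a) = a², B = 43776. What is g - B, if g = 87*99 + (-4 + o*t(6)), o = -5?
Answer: -35347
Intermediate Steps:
g = 8429 (g = 87*99 + (-4 - 5*6²) = 8613 + (-4 - 5*36) = 8613 + (-4 - 180) = 8613 - 184 = 8429)
g - B = 8429 - 1*43776 = 8429 - 43776 = -35347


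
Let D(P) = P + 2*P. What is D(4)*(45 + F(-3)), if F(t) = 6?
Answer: 612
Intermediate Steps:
D(P) = 3*P
D(4)*(45 + F(-3)) = (3*4)*(45 + 6) = 12*51 = 612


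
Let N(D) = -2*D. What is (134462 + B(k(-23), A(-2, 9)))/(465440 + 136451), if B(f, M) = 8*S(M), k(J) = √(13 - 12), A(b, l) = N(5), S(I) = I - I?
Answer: 134462/601891 ≈ 0.22340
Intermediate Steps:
S(I) = 0
A(b, l) = -10 (A(b, l) = -2*5 = -10)
k(J) = 1 (k(J) = √1 = 1)
B(f, M) = 0 (B(f, M) = 8*0 = 0)
(134462 + B(k(-23), A(-2, 9)))/(465440 + 136451) = (134462 + 0)/(465440 + 136451) = 134462/601891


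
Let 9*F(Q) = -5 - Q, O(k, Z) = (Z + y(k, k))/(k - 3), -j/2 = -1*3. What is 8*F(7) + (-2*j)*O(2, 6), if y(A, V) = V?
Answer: 256/3 ≈ 85.333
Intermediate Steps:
j = 6 (j = -(-2)*3 = -2*(-3) = 6)
O(k, Z) = (Z + k)/(-3 + k) (O(k, Z) = (Z + k)/(k - 3) = (Z + k)/(-3 + k))
F(Q) = -5/9 - Q/9 (F(Q) = (-5 - Q)/9 = -5/9 - Q/9)
8*F(7) + (-2*j)*O(2, 6) = 8*(-5/9 - 1/9*7) + (-2*6)*((6 + 2)/(-3 + 2)) = 8*(-5/9 - 7/9) - 12*8/(-1) = 8*(-4/3) - (-12)*8 = -32/3 - 12*(-8) = -32/3 + 96 = 256/3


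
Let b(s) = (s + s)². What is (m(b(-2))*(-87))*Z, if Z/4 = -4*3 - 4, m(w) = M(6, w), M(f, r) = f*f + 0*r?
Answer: 200448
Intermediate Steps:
b(s) = 4*s² (b(s) = (2*s)² = 4*s²)
M(f, r) = f² (M(f, r) = f² + 0 = f²)
m(w) = 36 (m(w) = 6² = 36)
Z = -64 (Z = 4*(-4*3 - 4) = 4*(-12 - 4) = 4*(-16) = -64)
(m(b(-2))*(-87))*Z = (36*(-87))*(-64) = -3132*(-64) = 200448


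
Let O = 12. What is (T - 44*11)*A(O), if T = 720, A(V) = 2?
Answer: 472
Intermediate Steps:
(T - 44*11)*A(O) = (720 - 44*11)*2 = (720 - 484)*2 = 236*2 = 472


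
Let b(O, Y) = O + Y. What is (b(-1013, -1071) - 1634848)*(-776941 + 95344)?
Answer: 1115727940404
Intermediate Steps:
(b(-1013, -1071) - 1634848)*(-776941 + 95344) = ((-1013 - 1071) - 1634848)*(-776941 + 95344) = (-2084 - 1634848)*(-681597) = -1636932*(-681597) = 1115727940404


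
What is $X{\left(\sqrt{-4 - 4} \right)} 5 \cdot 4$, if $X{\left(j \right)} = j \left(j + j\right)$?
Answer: $-320$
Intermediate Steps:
$X{\left(j \right)} = 2 j^{2}$ ($X{\left(j \right)} = j 2 j = 2 j^{2}$)
$X{\left(\sqrt{-4 - 4} \right)} 5 \cdot 4 = 2 \left(\sqrt{-4 - 4}\right)^{2} \cdot 5 \cdot 4 = 2 \left(\sqrt{-8}\right)^{2} \cdot 20 = 2 \left(2 i \sqrt{2}\right)^{2} \cdot 20 = 2 \left(-8\right) 20 = \left(-16\right) 20 = -320$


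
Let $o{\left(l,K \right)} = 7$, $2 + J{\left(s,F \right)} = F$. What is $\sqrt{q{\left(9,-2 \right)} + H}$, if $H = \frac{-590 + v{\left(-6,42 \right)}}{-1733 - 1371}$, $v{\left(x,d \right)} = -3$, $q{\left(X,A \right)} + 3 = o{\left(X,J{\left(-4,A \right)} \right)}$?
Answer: $\frac{\sqrt{2523746}}{776} \approx 2.0472$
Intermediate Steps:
$J{\left(s,F \right)} = -2 + F$
$q{\left(X,A \right)} = 4$ ($q{\left(X,A \right)} = -3 + 7 = 4$)
$H = \frac{593}{3104}$ ($H = \frac{-590 - 3}{-1733 - 1371} = - \frac{593}{-3104} = \left(-593\right) \left(- \frac{1}{3104}\right) = \frac{593}{3104} \approx 0.19104$)
$\sqrt{q{\left(9,-2 \right)} + H} = \sqrt{4 + \frac{593}{3104}} = \sqrt{\frac{13009}{3104}} = \frac{\sqrt{2523746}}{776}$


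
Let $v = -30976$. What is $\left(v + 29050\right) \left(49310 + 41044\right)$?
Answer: $-174021804$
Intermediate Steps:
$\left(v + 29050\right) \left(49310 + 41044\right) = \left(-30976 + 29050\right) \left(49310 + 41044\right) = \left(-1926\right) 90354 = -174021804$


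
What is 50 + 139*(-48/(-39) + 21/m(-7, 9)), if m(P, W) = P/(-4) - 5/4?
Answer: 78768/13 ≈ 6059.1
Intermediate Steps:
m(P, W) = -5/4 - P/4 (m(P, W) = P*(-¼) - 5*¼ = -P/4 - 5/4 = -5/4 - P/4)
50 + 139*(-48/(-39) + 21/m(-7, 9)) = 50 + 139*(-48/(-39) + 21/(-5/4 - ¼*(-7))) = 50 + 139*(-48*(-1/39) + 21/(-5/4 + 7/4)) = 50 + 139*(16/13 + 21/(½)) = 50 + 139*(16/13 + 21*2) = 50 + 139*(16/13 + 42) = 50 + 139*(562/13) = 50 + 78118/13 = 78768/13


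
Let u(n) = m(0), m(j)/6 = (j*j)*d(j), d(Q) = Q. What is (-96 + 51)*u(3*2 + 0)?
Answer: 0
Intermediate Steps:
m(j) = 6*j³ (m(j) = 6*((j*j)*j) = 6*(j²*j) = 6*j³)
u(n) = 0 (u(n) = 6*0³ = 6*0 = 0)
(-96 + 51)*u(3*2 + 0) = (-96 + 51)*0 = -45*0 = 0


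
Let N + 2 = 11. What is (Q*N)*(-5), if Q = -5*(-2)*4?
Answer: -1800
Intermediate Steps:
N = 9 (N = -2 + 11 = 9)
Q = 40 (Q = 10*4 = 40)
(Q*N)*(-5) = (40*9)*(-5) = 360*(-5) = -1800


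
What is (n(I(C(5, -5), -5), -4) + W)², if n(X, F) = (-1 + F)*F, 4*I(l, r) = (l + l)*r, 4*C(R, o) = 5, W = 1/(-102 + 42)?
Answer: 1437601/3600 ≈ 399.33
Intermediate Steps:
W = -1/60 (W = 1/(-60) = -1/60 ≈ -0.016667)
C(R, o) = 5/4 (C(R, o) = (¼)*5 = 5/4)
I(l, r) = l*r/2 (I(l, r) = ((l + l)*r)/4 = ((2*l)*r)/4 = (2*l*r)/4 = l*r/2)
n(X, F) = F*(-1 + F)
(n(I(C(5, -5), -5), -4) + W)² = (-4*(-1 - 4) - 1/60)² = (-4*(-5) - 1/60)² = (20 - 1/60)² = (1199/60)² = 1437601/3600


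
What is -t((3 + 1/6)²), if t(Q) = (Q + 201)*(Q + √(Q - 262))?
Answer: -2742517/1296 - 7597*I*√9071/216 ≈ -2116.1 - 3349.8*I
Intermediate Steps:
t(Q) = (201 + Q)*(Q + √(-262 + Q))
-t((3 + 1/6)²) = -(((3 + 1/6)²)² + 201*(3 + 1/6)² + 201*√(-262 + (3 + 1/6)²) + (3 + 1/6)²*√(-262 + (3 + 1/6)²)) = -(((3 + ⅙)²)² + 201*(3 + ⅙)² + 201*√(-262 + (3 + ⅙)²) + (3 + ⅙)²*√(-262 + (3 + ⅙)²)) = -(((19/6)²)² + 201*(19/6)² + 201*√(-262 + (19/6)²) + (19/6)²*√(-262 + (19/6)²)) = -((361/36)² + 201*(361/36) + 201*√(-262 + 361/36) + 361*√(-262 + 361/36)/36) = -(130321/1296 + 24187/12 + 201*√(-9071/36) + 361*√(-9071/36)/36) = -(130321/1296 + 24187/12 + 201*(I*√9071/6) + 361*(I*√9071/6)/36) = -(130321/1296 + 24187/12 + 67*I*√9071/2 + 361*I*√9071/216) = -(2742517/1296 + 7597*I*√9071/216) = -2742517/1296 - 7597*I*√9071/216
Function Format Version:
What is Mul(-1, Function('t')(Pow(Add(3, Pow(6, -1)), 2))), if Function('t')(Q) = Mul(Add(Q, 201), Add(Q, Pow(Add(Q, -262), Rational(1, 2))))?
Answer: Add(Rational(-2742517, 1296), Mul(Rational(-7597, 216), I, Pow(9071, Rational(1, 2)))) ≈ Add(-2116.1, Mul(-3349.8, I))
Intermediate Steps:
Function('t')(Q) = Mul(Add(201, Q), Add(Q, Pow(Add(-262, Q), Rational(1, 2))))
Mul(-1, Function('t')(Pow(Add(3, Pow(6, -1)), 2))) = Mul(-1, Add(Pow(Pow(Add(3, Pow(6, -1)), 2), 2), Mul(201, Pow(Add(3, Pow(6, -1)), 2)), Mul(201, Pow(Add(-262, Pow(Add(3, Pow(6, -1)), 2)), Rational(1, 2))), Mul(Pow(Add(3, Pow(6, -1)), 2), Pow(Add(-262, Pow(Add(3, Pow(6, -1)), 2)), Rational(1, 2))))) = Mul(-1, Add(Pow(Pow(Add(3, Rational(1, 6)), 2), 2), Mul(201, Pow(Add(3, Rational(1, 6)), 2)), Mul(201, Pow(Add(-262, Pow(Add(3, Rational(1, 6)), 2)), Rational(1, 2))), Mul(Pow(Add(3, Rational(1, 6)), 2), Pow(Add(-262, Pow(Add(3, Rational(1, 6)), 2)), Rational(1, 2))))) = Mul(-1, Add(Pow(Pow(Rational(19, 6), 2), 2), Mul(201, Pow(Rational(19, 6), 2)), Mul(201, Pow(Add(-262, Pow(Rational(19, 6), 2)), Rational(1, 2))), Mul(Pow(Rational(19, 6), 2), Pow(Add(-262, Pow(Rational(19, 6), 2)), Rational(1, 2))))) = Mul(-1, Add(Pow(Rational(361, 36), 2), Mul(201, Rational(361, 36)), Mul(201, Pow(Add(-262, Rational(361, 36)), Rational(1, 2))), Mul(Rational(361, 36), Pow(Add(-262, Rational(361, 36)), Rational(1, 2))))) = Mul(-1, Add(Rational(130321, 1296), Rational(24187, 12), Mul(201, Pow(Rational(-9071, 36), Rational(1, 2))), Mul(Rational(361, 36), Pow(Rational(-9071, 36), Rational(1, 2))))) = Mul(-1, Add(Rational(130321, 1296), Rational(24187, 12), Mul(201, Mul(Rational(1, 6), I, Pow(9071, Rational(1, 2)))), Mul(Rational(361, 36), Mul(Rational(1, 6), I, Pow(9071, Rational(1, 2)))))) = Mul(-1, Add(Rational(130321, 1296), Rational(24187, 12), Mul(Rational(67, 2), I, Pow(9071, Rational(1, 2))), Mul(Rational(361, 216), I, Pow(9071, Rational(1, 2))))) = Mul(-1, Add(Rational(2742517, 1296), Mul(Rational(7597, 216), I, Pow(9071, Rational(1, 2))))) = Add(Rational(-2742517, 1296), Mul(Rational(-7597, 216), I, Pow(9071, Rational(1, 2))))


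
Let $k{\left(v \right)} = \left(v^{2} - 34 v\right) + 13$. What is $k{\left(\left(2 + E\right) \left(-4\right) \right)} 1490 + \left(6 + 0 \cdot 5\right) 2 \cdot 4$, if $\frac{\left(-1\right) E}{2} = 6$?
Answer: $377018$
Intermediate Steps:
$E = -12$ ($E = \left(-2\right) 6 = -12$)
$k{\left(v \right)} = 13 + v^{2} - 34 v$
$k{\left(\left(2 + E\right) \left(-4\right) \right)} 1490 + \left(6 + 0 \cdot 5\right) 2 \cdot 4 = \left(13 + \left(\left(2 - 12\right) \left(-4\right)\right)^{2} - 34 \left(2 - 12\right) \left(-4\right)\right) 1490 + \left(6 + 0 \cdot 5\right) 2 \cdot 4 = \left(13 + \left(\left(-10\right) \left(-4\right)\right)^{2} - 34 \left(\left(-10\right) \left(-4\right)\right)\right) 1490 + \left(6 + 0\right) 2 \cdot 4 = \left(13 + 40^{2} - 1360\right) 1490 + 6 \cdot 2 \cdot 4 = \left(13 + 1600 - 1360\right) 1490 + 12 \cdot 4 = 253 \cdot 1490 + 48 = 376970 + 48 = 377018$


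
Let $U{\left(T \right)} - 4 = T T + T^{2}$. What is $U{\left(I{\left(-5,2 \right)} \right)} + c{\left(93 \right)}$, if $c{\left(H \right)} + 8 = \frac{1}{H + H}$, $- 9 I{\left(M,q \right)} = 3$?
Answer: $- \frac{2105}{558} \approx -3.7724$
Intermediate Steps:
$I{\left(M,q \right)} = - \frac{1}{3}$ ($I{\left(M,q \right)} = \left(- \frac{1}{9}\right) 3 = - \frac{1}{3}$)
$U{\left(T \right)} = 4 + 2 T^{2}$ ($U{\left(T \right)} = 4 + \left(T T + T^{2}\right) = 4 + \left(T^{2} + T^{2}\right) = 4 + 2 T^{2}$)
$c{\left(H \right)} = -8 + \frac{1}{2 H}$ ($c{\left(H \right)} = -8 + \frac{1}{H + H} = -8 + \frac{1}{2 H}$)
$U{\left(I{\left(-5,2 \right)} \right)} + c{\left(93 \right)} = \left(4 + 2 \left(- \frac{1}{3}\right)^{2}\right) - \left(8 - \frac{1}{2 \cdot 93}\right) = \left(4 + 2 \cdot \frac{1}{9}\right) + \left(-8 + \frac{1}{2} \cdot \frac{1}{93}\right) = \left(4 + \frac{2}{9}\right) + \left(-8 + \frac{1}{186}\right) = \frac{38}{9} - \frac{1487}{186} = - \frac{2105}{558}$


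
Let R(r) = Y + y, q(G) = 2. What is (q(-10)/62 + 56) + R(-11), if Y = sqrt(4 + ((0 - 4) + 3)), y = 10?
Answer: 2047/31 + sqrt(3) ≈ 67.764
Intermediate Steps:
Y = sqrt(3) (Y = sqrt(4 + (-4 + 3)) = sqrt(4 - 1) = sqrt(3) ≈ 1.7320)
R(r) = 10 + sqrt(3) (R(r) = sqrt(3) + 10 = 10 + sqrt(3))
(q(-10)/62 + 56) + R(-11) = (2/62 + 56) + (10 + sqrt(3)) = (2*(1/62) + 56) + (10 + sqrt(3)) = (1/31 + 56) + (10 + sqrt(3)) = 1737/31 + (10 + sqrt(3)) = 2047/31 + sqrt(3)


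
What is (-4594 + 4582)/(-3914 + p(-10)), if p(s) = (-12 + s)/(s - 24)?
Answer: 204/66527 ≈ 0.0030664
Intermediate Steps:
p(s) = (-12 + s)/(-24 + s)
(-4594 + 4582)/(-3914 + p(-10)) = (-4594 + 4582)/(-3914 + (-12 - 10)/(-24 - 10)) = -12/(-3914 - 22/(-34)) = -12/(-3914 - 1/34*(-22)) = -12/(-3914 + 11/17) = -12/(-66527/17) = -12*(-17/66527) = 204/66527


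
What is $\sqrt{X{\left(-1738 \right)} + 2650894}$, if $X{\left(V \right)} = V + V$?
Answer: $\sqrt{2647418} \approx 1627.1$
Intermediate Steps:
$X{\left(V \right)} = 2 V$
$\sqrt{X{\left(-1738 \right)} + 2650894} = \sqrt{2 \left(-1738\right) + 2650894} = \sqrt{-3476 + 2650894} = \sqrt{2647418}$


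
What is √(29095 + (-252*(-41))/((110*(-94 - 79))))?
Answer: √2634073216885/9515 ≈ 170.57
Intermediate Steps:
√(29095 + (-252*(-41))/((110*(-94 - 79)))) = √(29095 + 10332/((110*(-173)))) = √(29095 + 10332/(-19030)) = √(29095 + 10332*(-1/19030)) = √(29095 - 5166/9515) = √(276833759/9515) = √2634073216885/9515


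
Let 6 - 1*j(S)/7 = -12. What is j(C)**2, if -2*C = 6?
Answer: 15876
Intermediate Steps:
C = -3 (C = -1/2*6 = -3)
j(S) = 126 (j(S) = 42 - 7*(-12) = 42 + 84 = 126)
j(C)**2 = 126**2 = 15876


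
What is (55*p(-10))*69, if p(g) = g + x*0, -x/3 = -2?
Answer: -37950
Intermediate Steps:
x = 6 (x = -3*(-2) = 6)
p(g) = g (p(g) = g + 6*0 = g + 0 = g)
(55*p(-10))*69 = (55*(-10))*69 = -550*69 = -37950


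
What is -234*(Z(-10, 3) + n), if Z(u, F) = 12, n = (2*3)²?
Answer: -11232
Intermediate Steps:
n = 36 (n = 6² = 36)
-234*(Z(-10, 3) + n) = -234*(12 + 36) = -234*48 = -11232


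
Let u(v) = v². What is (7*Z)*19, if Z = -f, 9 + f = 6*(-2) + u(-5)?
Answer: -532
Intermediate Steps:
f = 4 (f = -9 + (6*(-2) + (-5)²) = -9 + (-12 + 25) = -9 + 13 = 4)
Z = -4 (Z = -1*4 = -4)
(7*Z)*19 = (7*(-4))*19 = -28*19 = -532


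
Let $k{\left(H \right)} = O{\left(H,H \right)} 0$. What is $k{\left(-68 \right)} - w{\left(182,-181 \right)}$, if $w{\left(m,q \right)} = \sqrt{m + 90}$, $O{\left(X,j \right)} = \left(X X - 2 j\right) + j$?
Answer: $- 4 \sqrt{17} \approx -16.492$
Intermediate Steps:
$O{\left(X,j \right)} = X^{2} - j$ ($O{\left(X,j \right)} = \left(X^{2} - 2 j\right) + j = X^{2} - j$)
$w{\left(m,q \right)} = \sqrt{90 + m}$
$k{\left(H \right)} = 0$ ($k{\left(H \right)} = \left(H^{2} - H\right) 0 = 0$)
$k{\left(-68 \right)} - w{\left(182,-181 \right)} = 0 - \sqrt{90 + 182} = 0 - \sqrt{272} = 0 - 4 \sqrt{17} = - 4 \sqrt{17}$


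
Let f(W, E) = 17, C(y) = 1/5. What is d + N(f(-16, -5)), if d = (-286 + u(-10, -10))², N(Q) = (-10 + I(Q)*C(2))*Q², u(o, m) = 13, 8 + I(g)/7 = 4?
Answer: 350103/5 ≈ 70021.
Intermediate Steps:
I(g) = -28 (I(g) = -56 + 7*4 = -56 + 28 = -28)
C(y) = ⅕ (C(y) = 1*(⅕) = ⅕)
N(Q) = -78*Q²/5 (N(Q) = (-10 - 28*⅕)*Q² = (-10 - 28/5)*Q² = -78*Q²/5)
d = 74529 (d = (-286 + 13)² = (-273)² = 74529)
d + N(f(-16, -5)) = 74529 - 78/5*17² = 74529 - 78/5*289 = 74529 - 22542/5 = 350103/5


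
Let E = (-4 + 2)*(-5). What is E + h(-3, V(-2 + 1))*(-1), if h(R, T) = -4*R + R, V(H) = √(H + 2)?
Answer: 1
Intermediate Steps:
V(H) = √(2 + H)
h(R, T) = -3*R
E = 10 (E = -2*(-5) = 10)
E + h(-3, V(-2 + 1))*(-1) = 10 - 3*(-3)*(-1) = 10 + 9*(-1) = 10 - 9 = 1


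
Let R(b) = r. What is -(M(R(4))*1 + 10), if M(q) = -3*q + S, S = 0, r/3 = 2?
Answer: 8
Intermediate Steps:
r = 6 (r = 3*2 = 6)
R(b) = 6
M(q) = -3*q (M(q) = -3*q + 0 = -3*q)
-(M(R(4))*1 + 10) = -(-3*6*1 + 10) = -(-18*1 + 10) = -(-18 + 10) = -1*(-8) = 8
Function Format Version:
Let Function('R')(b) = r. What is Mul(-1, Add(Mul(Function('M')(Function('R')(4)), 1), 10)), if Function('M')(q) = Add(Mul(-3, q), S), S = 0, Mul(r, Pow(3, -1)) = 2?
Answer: 8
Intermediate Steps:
r = 6 (r = Mul(3, 2) = 6)
Function('R')(b) = 6
Function('M')(q) = Mul(-3, q) (Function('M')(q) = Add(Mul(-3, q), 0) = Mul(-3, q))
Mul(-1, Add(Mul(Function('M')(Function('R')(4)), 1), 10)) = Mul(-1, Add(Mul(Mul(-3, 6), 1), 10)) = Mul(-1, Add(Mul(-18, 1), 10)) = Mul(-1, Add(-18, 10)) = Mul(-1, -8) = 8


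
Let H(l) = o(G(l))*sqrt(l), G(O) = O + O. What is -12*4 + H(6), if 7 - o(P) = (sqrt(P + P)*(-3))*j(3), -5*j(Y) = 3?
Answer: -348/5 + 7*sqrt(6) ≈ -52.454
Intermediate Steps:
j(Y) = -3/5 (j(Y) = -1/5*3 = -3/5)
G(O) = 2*O
o(P) = 7 - 9*sqrt(2)*sqrt(P)/5 (o(P) = 7 - sqrt(P + P)*(-3)*(-3)/5 = 7 - sqrt(2*P)*(-3)*(-3)/5 = 7 - (sqrt(2)*sqrt(P))*(-3)*(-3)/5 = 7 - (-3*sqrt(2)*sqrt(P))*(-3)/5 = 7 - 9*sqrt(2)*sqrt(P)/5)
H(l) = sqrt(l)*(7 - 18*sqrt(l)/5) (H(l) = (7 - 9*sqrt(2)*sqrt(2*l)/5)*sqrt(l) = (7 - 9*sqrt(2)*sqrt(2)*sqrt(l)/5)*sqrt(l) = (7 - 18*sqrt(l)/5)*sqrt(l) = sqrt(l)*(7 - 18*sqrt(l)/5))
-12*4 + H(6) = -12*4 + (7*sqrt(6) - 18/5*6) = -48 + (7*sqrt(6) - 108/5) = -48 + (-108/5 + 7*sqrt(6)) = -348/5 + 7*sqrt(6)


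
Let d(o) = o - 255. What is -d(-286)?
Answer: 541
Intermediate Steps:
d(o) = -255 + o
-d(-286) = -(-255 - 286) = -1*(-541) = 541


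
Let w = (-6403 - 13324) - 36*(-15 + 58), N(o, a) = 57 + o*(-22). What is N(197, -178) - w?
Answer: 16998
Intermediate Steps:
N(o, a) = 57 - 22*o
w = -21275 (w = -19727 - 36*43 = -19727 - 1548 = -21275)
N(197, -178) - w = (57 - 22*197) - 1*(-21275) = (57 - 4334) + 21275 = -4277 + 21275 = 16998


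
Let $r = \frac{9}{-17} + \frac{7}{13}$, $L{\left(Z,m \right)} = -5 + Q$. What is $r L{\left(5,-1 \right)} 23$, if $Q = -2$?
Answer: $- \frac{322}{221} \approx -1.457$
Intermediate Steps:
$L{\left(Z,m \right)} = -7$ ($L{\left(Z,m \right)} = -5 - 2 = -7$)
$r = \frac{2}{221}$ ($r = 9 \left(- \frac{1}{17}\right) + 7 \cdot \frac{1}{13} = - \frac{9}{17} + \frac{7}{13} = \frac{2}{221} \approx 0.0090498$)
$r L{\left(5,-1 \right)} 23 = \frac{2}{221} \left(-7\right) 23 = \left(- \frac{14}{221}\right) 23 = - \frac{322}{221}$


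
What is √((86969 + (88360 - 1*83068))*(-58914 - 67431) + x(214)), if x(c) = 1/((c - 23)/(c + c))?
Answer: I*√425248657955897/191 ≈ 1.0797e+5*I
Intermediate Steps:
x(c) = 2*c/(-23 + c) (x(c) = 1/((-23 + c)/((2*c))) = 1/((-23 + c)*(1/(2*c))) = 1/((-23 + c)/(2*c)) = 2*c/(-23 + c))
√((86969 + (88360 - 1*83068))*(-58914 - 67431) + x(214)) = √((86969 + (88360 - 1*83068))*(-58914 - 67431) + 2*214/(-23 + 214)) = √((86969 + (88360 - 83068))*(-126345) + 2*214/191) = √((86969 + 5292)*(-126345) + 2*214*(1/191)) = √(92261*(-126345) + 428/191) = √(-11656716045 + 428/191) = √(-2226432764167/191) = I*√425248657955897/191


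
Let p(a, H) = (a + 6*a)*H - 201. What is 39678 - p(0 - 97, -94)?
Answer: -23947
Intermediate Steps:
p(a, H) = -201 + 7*H*a (p(a, H) = (7*a)*H - 201 = 7*H*a - 201 = -201 + 7*H*a)
39678 - p(0 - 97, -94) = 39678 - (-201 + 7*(-94)*(0 - 97)) = 39678 - (-201 + 7*(-94)*(-97)) = 39678 - (-201 + 63826) = 39678 - 1*63625 = 39678 - 63625 = -23947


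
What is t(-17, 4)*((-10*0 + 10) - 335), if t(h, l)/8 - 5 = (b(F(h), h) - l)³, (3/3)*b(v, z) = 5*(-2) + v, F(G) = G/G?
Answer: 5699200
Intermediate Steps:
F(G) = 1
b(v, z) = -10 + v (b(v, z) = 5*(-2) + v = -10 + v)
t(h, l) = 40 + 8*(-9 - l)³ (t(h, l) = 40 + 8*((-10 + 1) - l)³ = 40 + 8*(-9 - l)³)
t(-17, 4)*((-10*0 + 10) - 335) = (40 - 8*(9 + 4)³)*((-10*0 + 10) - 335) = (40 - 8*13³)*((0 + 10) - 335) = (40 - 8*2197)*(10 - 335) = (40 - 17576)*(-325) = -17536*(-325) = 5699200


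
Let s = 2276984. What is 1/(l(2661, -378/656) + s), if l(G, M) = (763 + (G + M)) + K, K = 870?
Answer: 328/748258995 ≈ 4.3835e-7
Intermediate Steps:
l(G, M) = 1633 + G + M (l(G, M) = (763 + (G + M)) + 870 = (763 + G + M) + 870 = 1633 + G + M)
1/(l(2661, -378/656) + s) = 1/((1633 + 2661 - 378/656) + 2276984) = 1/((1633 + 2661 - 378*1/656) + 2276984) = 1/((1633 + 2661 - 189/328) + 2276984) = 1/(1408243/328 + 2276984) = 1/(748258995/328) = 328/748258995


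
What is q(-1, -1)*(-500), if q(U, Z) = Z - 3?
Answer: 2000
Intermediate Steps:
q(U, Z) = -3 + Z
q(-1, -1)*(-500) = (-3 - 1)*(-500) = -4*(-500) = 2000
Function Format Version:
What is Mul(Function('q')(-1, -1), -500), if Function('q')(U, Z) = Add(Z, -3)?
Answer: 2000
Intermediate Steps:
Function('q')(U, Z) = Add(-3, Z)
Mul(Function('q')(-1, -1), -500) = Mul(Add(-3, -1), -500) = Mul(-4, -500) = 2000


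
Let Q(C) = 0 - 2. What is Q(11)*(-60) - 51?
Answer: 69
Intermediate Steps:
Q(C) = -2
Q(11)*(-60) - 51 = -2*(-60) - 51 = 120 - 51 = 69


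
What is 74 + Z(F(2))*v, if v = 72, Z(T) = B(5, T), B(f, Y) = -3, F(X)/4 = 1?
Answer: -142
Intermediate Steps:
F(X) = 4 (F(X) = 4*1 = 4)
Z(T) = -3
74 + Z(F(2))*v = 74 - 3*72 = 74 - 216 = -142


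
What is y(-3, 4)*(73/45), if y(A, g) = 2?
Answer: 146/45 ≈ 3.2444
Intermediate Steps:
y(-3, 4)*(73/45) = 2*(73/45) = 146/45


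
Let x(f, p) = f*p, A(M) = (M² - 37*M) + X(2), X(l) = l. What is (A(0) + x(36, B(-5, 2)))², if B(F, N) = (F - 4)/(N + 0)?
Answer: 25600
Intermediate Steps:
B(F, N) = (-4 + F)/N
A(M) = 2 + M² - 37*M (A(M) = (M² - 37*M) + 2 = 2 + M² - 37*M)
(A(0) + x(36, B(-5, 2)))² = ((2 + 0² - 37*0) + 36*((-4 - 5)/2))² = ((2 + 0 + 0) + 36*((½)*(-9)))² = (2 + 36*(-9/2))² = (2 - 162)² = (-160)² = 25600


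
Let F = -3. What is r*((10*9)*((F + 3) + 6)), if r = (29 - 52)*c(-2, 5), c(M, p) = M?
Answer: 24840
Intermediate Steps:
r = 46 (r = (29 - 52)*(-2) = -23*(-2) = 46)
r*((10*9)*((F + 3) + 6)) = 46*((10*9)*((-3 + 3) + 6)) = 46*(90*(0 + 6)) = 46*(90*6) = 46*540 = 24840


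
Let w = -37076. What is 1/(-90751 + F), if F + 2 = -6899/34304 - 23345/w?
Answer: -13824512/1254610013193 ≈ -1.1019e-5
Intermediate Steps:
F = -21724681/13824512 (F = -2 + (-6899/34304 - 23345/(-37076)) = -2 + (-6899*1/34304 - 23345*(-1/37076)) = -2 + (-6899/34304 + 1015/1612) = -2 + 5924343/13824512 = -21724681/13824512 ≈ -1.5715)
1/(-90751 + F) = 1/(-90751 - 21724681/13824512) = 1/(-1254610013193/13824512) = -13824512/1254610013193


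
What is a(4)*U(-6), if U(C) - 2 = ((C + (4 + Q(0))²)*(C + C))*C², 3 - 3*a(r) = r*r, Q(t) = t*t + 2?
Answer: 168454/3 ≈ 56151.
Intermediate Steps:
Q(t) = 2 + t² (Q(t) = t² + 2 = 2 + t²)
a(r) = 1 - r²/3 (a(r) = 1 - r*r/3 = 1 - r²/3)
U(C) = 2 + 2*C³*(36 + C) (U(C) = 2 + ((C + (4 + (2 + 0²))²)*(C + C))*C² = 2 + ((C + (4 + (2 + 0))²)*(2*C))*C² = 2 + ((C + (4 + 2)²)*(2*C))*C² = 2 + ((C + 6²)*(2*C))*C² = 2 + ((C + 36)*(2*C))*C² = 2 + ((36 + C)*(2*C))*C² = 2 + (2*C*(36 + C))*C² = 2 + 2*C³*(36 + C))
a(4)*U(-6) = (1 - ⅓*4²)*(2 + 2*(-6)⁴ + 72*(-6)³) = (1 - ⅓*16)*(2 + 2*1296 + 72*(-216)) = (1 - 16/3)*(2 + 2592 - 15552) = -13/3*(-12958) = 168454/3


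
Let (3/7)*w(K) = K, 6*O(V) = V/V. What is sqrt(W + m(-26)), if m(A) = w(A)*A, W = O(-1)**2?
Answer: sqrt(56785)/6 ≈ 39.716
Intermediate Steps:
O(V) = 1/6 (O(V) = (V/V)/6 = (1/6)*1 = 1/6)
w(K) = 7*K/3
W = 1/36 (W = (1/6)**2 = 1/36 ≈ 0.027778)
m(A) = 7*A**2/3 (m(A) = (7*A/3)*A = 7*A**2/3)
sqrt(W + m(-26)) = sqrt(1/36 + (7/3)*(-26)**2) = sqrt(1/36 + (7/3)*676) = sqrt(1/36 + 4732/3) = sqrt(56785/36) = sqrt(56785)/6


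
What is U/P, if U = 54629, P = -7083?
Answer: -54629/7083 ≈ -7.7127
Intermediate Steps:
U/P = 54629/(-7083) = 54629*(-1/7083) = -54629/7083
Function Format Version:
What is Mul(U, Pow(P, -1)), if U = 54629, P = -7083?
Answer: Rational(-54629, 7083) ≈ -7.7127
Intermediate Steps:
Mul(U, Pow(P, -1)) = Mul(54629, Pow(-7083, -1)) = Mul(54629, Rational(-1, 7083)) = Rational(-54629, 7083)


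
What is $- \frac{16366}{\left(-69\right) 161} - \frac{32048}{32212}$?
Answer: $\frac{6112870}{12780111} \approx 0.47831$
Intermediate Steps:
$- \frac{16366}{\left(-69\right) 161} - \frac{32048}{32212} = - \frac{16366}{-11109} - \frac{8012}{8053} = \left(-16366\right) \left(- \frac{1}{11109}\right) - \frac{8012}{8053} = \frac{2338}{1587} - \frac{8012}{8053} = \frac{6112870}{12780111}$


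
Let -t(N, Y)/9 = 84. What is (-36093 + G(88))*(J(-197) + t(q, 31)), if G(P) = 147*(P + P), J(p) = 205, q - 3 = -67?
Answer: 5631771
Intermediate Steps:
q = -64 (q = 3 - 67 = -64)
t(N, Y) = -756 (t(N, Y) = -9*84 = -756)
G(P) = 294*P (G(P) = 147*(2*P) = 294*P)
(-36093 + G(88))*(J(-197) + t(q, 31)) = (-36093 + 294*88)*(205 - 756) = (-36093 + 25872)*(-551) = -10221*(-551) = 5631771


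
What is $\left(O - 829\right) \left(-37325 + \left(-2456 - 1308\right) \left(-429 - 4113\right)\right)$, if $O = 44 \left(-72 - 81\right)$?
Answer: $-128981307043$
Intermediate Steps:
$O = -6732$ ($O = 44 \left(-153\right) = -6732$)
$\left(O - 829\right) \left(-37325 + \left(-2456 - 1308\right) \left(-429 - 4113\right)\right) = \left(-6732 - 829\right) \left(-37325 + \left(-2456 - 1308\right) \left(-429 - 4113\right)\right) = - 7561 \left(-37325 - -17096088\right) = - 7561 \left(-37325 + 17096088\right) = \left(-7561\right) 17058763 = -128981307043$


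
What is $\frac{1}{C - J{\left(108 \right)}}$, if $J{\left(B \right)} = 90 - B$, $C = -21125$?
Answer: $- \frac{1}{21107} \approx -4.7378 \cdot 10^{-5}$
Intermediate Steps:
$\frac{1}{C - J{\left(108 \right)}} = \frac{1}{-21125 - \left(90 - 108\right)} = \frac{1}{-21125 - -18} = \frac{1}{-21125 + 18} = \frac{1}{-21107} = - \frac{1}{21107}$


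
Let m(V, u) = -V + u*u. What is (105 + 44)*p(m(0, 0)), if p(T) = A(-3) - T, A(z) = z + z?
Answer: -894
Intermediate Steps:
A(z) = 2*z
m(V, u) = u² - V (m(V, u) = -V + u² = u² - V)
p(T) = -6 - T (p(T) = 2*(-3) - T = -6 - T)
(105 + 44)*p(m(0, 0)) = (105 + 44)*(-6 - (0² - 1*0)) = 149*(-6 - (0 + 0)) = 149*(-6 - 1*0) = 149*(-6 + 0) = 149*(-6) = -894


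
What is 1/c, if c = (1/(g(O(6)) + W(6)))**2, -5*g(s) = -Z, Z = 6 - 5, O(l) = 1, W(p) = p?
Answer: 961/25 ≈ 38.440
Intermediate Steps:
Z = 1
g(s) = 1/5 (g(s) = -(-1)/5 = -1/5*(-1) = 1/5)
c = 25/961 (c = (1/(1/5 + 6))**2 = (1/(31/5))**2 = (5/31)**2 = 25/961 ≈ 0.026015)
1/c = 1/(25/961) = 961/25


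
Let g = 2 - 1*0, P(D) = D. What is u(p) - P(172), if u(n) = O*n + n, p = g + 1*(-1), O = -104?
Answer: -275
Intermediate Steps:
g = 2 (g = 2 + 0 = 2)
p = 1 (p = 2 + 1*(-1) = 2 - 1 = 1)
u(n) = -103*n (u(n) = -104*n + n = -103*n)
u(p) - P(172) = -103*1 - 1*172 = -103 - 172 = -275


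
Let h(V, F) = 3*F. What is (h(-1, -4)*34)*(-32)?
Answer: 13056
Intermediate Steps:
(h(-1, -4)*34)*(-32) = ((3*(-4))*34)*(-32) = -12*34*(-32) = -408*(-32) = 13056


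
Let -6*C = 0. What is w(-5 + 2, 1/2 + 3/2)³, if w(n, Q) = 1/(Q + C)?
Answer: ⅛ ≈ 0.12500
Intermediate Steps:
C = 0 (C = -⅙*0 = 0)
w(n, Q) = 1/Q (w(n, Q) = 1/(Q + 0) = 1/Q)
w(-5 + 2, 1/2 + 3/2)³ = (1/(1/2 + 3/2))³ = (1/(1*(½) + 3*(½)))³ = (1/(½ + 3/2))³ = (1/2)³ = (½)³ = ⅛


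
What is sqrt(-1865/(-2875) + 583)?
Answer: sqrt(7718754)/115 ≈ 24.159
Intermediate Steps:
sqrt(-1865/(-2875) + 583) = sqrt(-1865*(-1/2875) + 583) = sqrt(373/575 + 583) = sqrt(335598/575) = sqrt(7718754)/115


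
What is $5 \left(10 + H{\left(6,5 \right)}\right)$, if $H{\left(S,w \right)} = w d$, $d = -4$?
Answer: $-50$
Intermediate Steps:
$H{\left(S,w \right)} = - 4 w$ ($H{\left(S,w \right)} = w \left(-4\right) = - 4 w$)
$5 \left(10 + H{\left(6,5 \right)}\right) = 5 \left(10 - 20\right) = 5 \left(-10\right) = -50$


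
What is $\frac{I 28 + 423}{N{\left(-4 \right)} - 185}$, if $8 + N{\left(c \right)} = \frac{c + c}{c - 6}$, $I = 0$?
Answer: $- \frac{2115}{961} \approx -2.2008$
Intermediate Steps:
$N{\left(c \right)} = -8 + \frac{2 c}{-6 + c}$ ($N{\left(c \right)} = -8 + \frac{c + c}{c - 6} = -8 + \frac{2 c}{-6 + c}$)
$\frac{I 28 + 423}{N{\left(-4 \right)} - 185} = \frac{0 \cdot 28 + 423}{\frac{6 \left(8 - -4\right)}{-6 - 4} - 185} = \frac{0 + 423}{\frac{6 \left(8 + 4\right)}{-10} - 185} = \frac{423}{6 \left(- \frac{1}{10}\right) 12 - 185} = \frac{423}{- \frac{36}{5} - 185} = \frac{423}{- \frac{961}{5}} = 423 \left(- \frac{5}{961}\right) = - \frac{2115}{961}$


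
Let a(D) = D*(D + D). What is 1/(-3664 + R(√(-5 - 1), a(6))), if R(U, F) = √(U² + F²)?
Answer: -1832/6709859 - √5178/13419718 ≈ -0.00027839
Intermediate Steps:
a(D) = 2*D² (a(D) = D*(2*D) = 2*D²)
R(U, F) = √(F² + U²)
1/(-3664 + R(√(-5 - 1), a(6))) = 1/(-3664 + √((2*6²)² + (√(-5 - 1))²)) = 1/(-3664 + √((2*36)² + (√(-6))²)) = 1/(-3664 + √(72² + (I*√6)²)) = 1/(-3664 + √(5184 - 6)) = 1/(-3664 + √5178)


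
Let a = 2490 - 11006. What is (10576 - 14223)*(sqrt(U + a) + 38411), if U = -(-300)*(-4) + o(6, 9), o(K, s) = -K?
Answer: -140084917 - 3647*I*sqrt(9722) ≈ -1.4008e+8 - 3.596e+5*I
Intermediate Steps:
a = -8516
U = -1206 (U = -(-300)*(-4) - 1*6 = -60*20 - 6 = -1200 - 6 = -1206)
(10576 - 14223)*(sqrt(U + a) + 38411) = (10576 - 14223)*(sqrt(-1206 - 8516) + 38411) = -3647*(sqrt(-9722) + 38411) = -3647*(I*sqrt(9722) + 38411) = -3647*(38411 + I*sqrt(9722)) = -140084917 - 3647*I*sqrt(9722)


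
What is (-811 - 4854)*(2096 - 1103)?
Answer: -5625345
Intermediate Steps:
(-811 - 4854)*(2096 - 1103) = -5665*993 = -5625345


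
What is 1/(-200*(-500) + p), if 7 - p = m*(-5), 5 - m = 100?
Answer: 1/99532 ≈ 1.0047e-5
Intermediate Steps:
m = -95 (m = 5 - 1*100 = 5 - 100 = -95)
p = -468 (p = 7 - (-95)*(-5) = 7 - 1*475 = 7 - 475 = -468)
1/(-200*(-500) + p) = 1/(-200*(-500) - 468) = 1/(100000 - 468) = 1/99532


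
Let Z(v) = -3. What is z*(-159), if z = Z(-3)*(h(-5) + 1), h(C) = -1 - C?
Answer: 2385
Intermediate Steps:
z = -15 (z = -3*((-1 - 1*(-5)) + 1) = -3*((-1 + 5) + 1) = -3*(4 + 1) = -3*5 = -15)
z*(-159) = -15*(-159) = 2385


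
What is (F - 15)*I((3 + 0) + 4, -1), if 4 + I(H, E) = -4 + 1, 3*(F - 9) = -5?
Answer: 161/3 ≈ 53.667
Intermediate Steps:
F = 22/3 (F = 9 + (⅓)*(-5) = 9 - 5/3 = 22/3 ≈ 7.3333)
I(H, E) = -7 (I(H, E) = -4 + (-4 + 1) = -4 - 3 = -7)
(F - 15)*I((3 + 0) + 4, -1) = (22/3 - 15)*(-7) = -23/3*(-7) = 161/3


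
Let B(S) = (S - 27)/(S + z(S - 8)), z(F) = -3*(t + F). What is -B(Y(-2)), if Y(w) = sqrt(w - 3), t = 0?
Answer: 329/298 + 15*I*sqrt(5)/298 ≈ 1.104 + 0.11255*I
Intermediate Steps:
Y(w) = sqrt(-3 + w)
z(F) = -3*F (z(F) = -3*(0 + F) = -3*F)
B(S) = (-27 + S)/(24 - 2*S) (B(S) = (S - 27)/(S - 3*(S - 8)) = (-27 + S)/(S - 3*(-8 + S)) = (-27 + S)/(S + (24 - 3*S)) = (-27 + S)/(24 - 2*S))
-B(Y(-2)) = -(-27 + sqrt(-3 - 2))/(2*(12 - sqrt(-3 - 2))) = -(-27 + sqrt(-5))/(2*(12 - sqrt(-5))) = -(-27 + I*sqrt(5))/(2*(12 - I*sqrt(5)))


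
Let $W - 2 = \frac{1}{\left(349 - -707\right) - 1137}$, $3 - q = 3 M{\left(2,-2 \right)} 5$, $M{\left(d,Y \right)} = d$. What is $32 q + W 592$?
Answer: $\frac{25328}{81} \approx 312.69$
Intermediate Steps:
$q = -27$ ($q = 3 - 3 \cdot 2 \cdot 5 = 3 - 6 \cdot 5 = 3 - 30 = -27$)
$W = \frac{161}{81}$ ($W = 2 + \frac{1}{\left(349 - -707\right) - 1137} = 2 + \frac{1}{\left(349 + 707\right) - 1137} = 2 + \frac{1}{1056 - 1137} = 2 + \frac{1}{-81} = 2 - \frac{1}{81} = \frac{161}{81} \approx 1.9877$)
$32 q + W 592 = 32 \left(-27\right) + \frac{161}{81} \cdot 592 = -864 + \frac{95312}{81} = \frac{25328}{81}$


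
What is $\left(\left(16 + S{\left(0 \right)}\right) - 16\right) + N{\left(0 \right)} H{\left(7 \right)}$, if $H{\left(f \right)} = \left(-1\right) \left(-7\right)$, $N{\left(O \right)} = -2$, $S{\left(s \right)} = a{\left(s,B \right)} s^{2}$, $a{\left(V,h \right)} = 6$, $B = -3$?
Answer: $-14$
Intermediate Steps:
$S{\left(s \right)} = 6 s^{2}$
$H{\left(f \right)} = 7$
$\left(\left(16 + S{\left(0 \right)}\right) - 16\right) + N{\left(0 \right)} H{\left(7 \right)} = \left(\left(16 + 6 \cdot 0^{2}\right) - 16\right) - 14 = \left(\left(16 + 6 \cdot 0\right) - 16\right) - 14 = \left(\left(16 + 0\right) - 16\right) - 14 = \left(16 - 16\right) - 14 = 0 - 14 = -14$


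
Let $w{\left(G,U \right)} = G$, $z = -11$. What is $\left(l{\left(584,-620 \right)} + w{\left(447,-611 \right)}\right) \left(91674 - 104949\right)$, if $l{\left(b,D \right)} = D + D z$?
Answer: $-88238925$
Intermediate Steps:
$l{\left(b,D \right)} = - 10 D$ ($l{\left(b,D \right)} = D + D \left(-11\right) = D - 11 D = - 10 D$)
$\left(l{\left(584,-620 \right)} + w{\left(447,-611 \right)}\right) \left(91674 - 104949\right) = \left(\left(-10\right) \left(-620\right) + 447\right) \left(91674 - 104949\right) = \left(6200 + 447\right) \left(-13275\right) = 6647 \left(-13275\right) = -88238925$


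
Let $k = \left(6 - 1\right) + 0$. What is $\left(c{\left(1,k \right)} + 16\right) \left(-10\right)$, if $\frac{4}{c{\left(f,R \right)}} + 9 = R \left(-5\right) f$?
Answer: $- \frac{2700}{17} \approx -158.82$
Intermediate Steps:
$k = 5$ ($k = 5 + 0 = 5$)
$c{\left(f,R \right)} = \frac{4}{-9 - 5 R f}$ ($c{\left(f,R \right)} = \frac{4}{-9 + R \left(-5\right) f} = \frac{4}{-9 + - 5 R f} = \frac{4}{-9 - 5 R f}$)
$\left(c{\left(1,k \right)} + 16\right) \left(-10\right) = \left(- \frac{4}{9 + 5 \cdot 5 \cdot 1} + 16\right) \left(-10\right) = \left(- \frac{4}{9 + 25} + 16\right) \left(-10\right) = \left(- \frac{4}{34} + 16\right) \left(-10\right) = \left(\left(-4\right) \frac{1}{34} + 16\right) \left(-10\right) = \left(- \frac{2}{17} + 16\right) \left(-10\right) = \frac{270}{17} \left(-10\right) = - \frac{2700}{17}$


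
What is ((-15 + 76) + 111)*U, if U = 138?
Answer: 23736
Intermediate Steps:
((-15 + 76) + 111)*U = ((-15 + 76) + 111)*138 = (61 + 111)*138 = 172*138 = 23736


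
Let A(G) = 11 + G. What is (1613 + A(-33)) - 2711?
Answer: -1120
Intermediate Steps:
(1613 + A(-33)) - 2711 = (1613 + (11 - 33)) - 2711 = (1613 - 22) - 2711 = 1591 - 2711 = -1120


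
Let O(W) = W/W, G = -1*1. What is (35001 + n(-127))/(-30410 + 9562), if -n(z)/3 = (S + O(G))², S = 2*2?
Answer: -17463/10424 ≈ -1.6753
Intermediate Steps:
G = -1
O(W) = 1
S = 4
n(z) = -75 (n(z) = -3*(4 + 1)² = -3*5² = -3*25 = -75)
(35001 + n(-127))/(-30410 + 9562) = (35001 - 75)/(-30410 + 9562) = 34926/(-20848) = 34926*(-1/20848) = -17463/10424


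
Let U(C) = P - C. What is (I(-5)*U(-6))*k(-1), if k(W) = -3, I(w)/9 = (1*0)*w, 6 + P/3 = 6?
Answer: 0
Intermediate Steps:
P = 0 (P = -18 + 3*6 = -18 + 18 = 0)
I(w) = 0 (I(w) = 9*((1*0)*w) = 9*(0*w) = 9*0 = 0)
U(C) = -C (U(C) = 0 - C = -C)
(I(-5)*U(-6))*k(-1) = (0*(-1*(-6)))*(-3) = (0*6)*(-3) = 0*(-3) = 0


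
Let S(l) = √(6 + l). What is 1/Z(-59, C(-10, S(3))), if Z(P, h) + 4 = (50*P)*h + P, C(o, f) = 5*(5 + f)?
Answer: -1/118063 ≈ -8.4701e-6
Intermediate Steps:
C(o, f) = 25 + 5*f
Z(P, h) = -4 + P + 50*P*h (Z(P, h) = -4 + ((50*P)*h + P) = -4 + (50*P*h + P) = -4 + (P + 50*P*h) = -4 + P + 50*P*h)
1/Z(-59, C(-10, S(3))) = 1/(-4 - 59 + 50*(-59)*(25 + 5*√(6 + 3))) = 1/(-4 - 59 + 50*(-59)*(25 + 5*√9)) = 1/(-4 - 59 + 50*(-59)*(25 + 5*3)) = 1/(-4 - 59 + 50*(-59)*(25 + 15)) = 1/(-4 - 59 + 50*(-59)*40) = 1/(-4 - 59 - 118000) = 1/(-118063) = -1/118063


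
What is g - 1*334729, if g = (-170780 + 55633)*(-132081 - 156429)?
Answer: 33220726241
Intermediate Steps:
g = 33221060970 (g = -115147*(-288510) = 33221060970)
g - 1*334729 = 33221060970 - 1*334729 = 33221060970 - 334729 = 33220726241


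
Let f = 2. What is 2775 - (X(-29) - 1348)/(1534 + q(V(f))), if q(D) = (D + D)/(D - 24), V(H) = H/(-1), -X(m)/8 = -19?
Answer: 13840037/4986 ≈ 2775.8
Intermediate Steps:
X(m) = 152 (X(m) = -8*(-19) = 152)
V(H) = -H (V(H) = H*(-1) = -H)
q(D) = 2*D/(-24 + D) (q(D) = (2*D)/(-24 + D) = 2*D/(-24 + D))
2775 - (X(-29) - 1348)/(1534 + q(V(f))) = 2775 - (152 - 1348)/(1534 + 2*(-1*2)/(-24 - 1*2)) = 2775 - (-1196)/(1534 + 2*(-2)/(-24 - 2)) = 2775 - (-1196)/(1534 + 2*(-2)/(-26)) = 2775 - (-1196)/(1534 + 2*(-2)*(-1/26)) = 2775 - (-1196)/(1534 + 2/13) = 2775 - (-1196)/19944/13 = 2775 - (-1196)*13/19944 = 2775 - 1*(-3887/4986) = 2775 + 3887/4986 = 13840037/4986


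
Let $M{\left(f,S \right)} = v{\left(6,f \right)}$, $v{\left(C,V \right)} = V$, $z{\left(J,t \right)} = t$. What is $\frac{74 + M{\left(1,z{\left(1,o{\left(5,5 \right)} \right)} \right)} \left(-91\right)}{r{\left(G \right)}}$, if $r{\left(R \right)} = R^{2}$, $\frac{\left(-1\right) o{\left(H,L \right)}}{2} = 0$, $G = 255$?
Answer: $- \frac{1}{3825} \approx -0.00026144$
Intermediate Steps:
$o{\left(H,L \right)} = 0$ ($o{\left(H,L \right)} = \left(-2\right) 0 = 0$)
$M{\left(f,S \right)} = f$
$\frac{74 + M{\left(1,z{\left(1,o{\left(5,5 \right)} \right)} \right)} \left(-91\right)}{r{\left(G \right)}} = \frac{74 + 1 \left(-91\right)}{255^{2}} = \frac{74 - 91}{65025} = \left(-17\right) \frac{1}{65025} = - \frac{1}{3825}$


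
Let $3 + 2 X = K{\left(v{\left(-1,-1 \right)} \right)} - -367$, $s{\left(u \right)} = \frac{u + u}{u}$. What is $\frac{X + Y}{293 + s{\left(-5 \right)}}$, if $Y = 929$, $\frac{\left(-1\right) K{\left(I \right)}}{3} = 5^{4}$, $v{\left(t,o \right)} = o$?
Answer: $\frac{347}{590} \approx 0.58814$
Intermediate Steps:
$s{\left(u \right)} = 2$ ($s{\left(u \right)} = \frac{2 u}{u} = 2$)
$K{\left(I \right)} = -1875$ ($K{\left(I \right)} = - 3 \cdot 5^{4} = \left(-3\right) 625 = -1875$)
$X = - \frac{1511}{2}$ ($X = - \frac{3}{2} + \frac{-1875 - -367}{2} = - \frac{3}{2} + \frac{-1875 + 367}{2} = - \frac{3}{2} + \frac{1}{2} \left(-1508\right) = - \frac{3}{2} - 754 = - \frac{1511}{2} \approx -755.5$)
$\frac{X + Y}{293 + s{\left(-5 \right)}} = \frac{- \frac{1511}{2} + 929}{293 + 2} = \frac{1}{295} \cdot \frac{347}{2} = \frac{347}{590}$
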